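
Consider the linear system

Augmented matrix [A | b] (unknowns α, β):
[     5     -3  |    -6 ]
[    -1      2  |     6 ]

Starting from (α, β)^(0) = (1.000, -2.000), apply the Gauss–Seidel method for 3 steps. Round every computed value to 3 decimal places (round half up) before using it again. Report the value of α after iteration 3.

Iteration 1:
  α = (-6 - (-3)·-2.000) / (5) = -2.400
  β = (6 - (-1)·-2.400) / (2) = 1.800
Iteration 2:
  α = (-6 - (-3)·1.800) / (5) = -0.120
  β = (6 - (-1)·-0.120) / (2) = 2.940
Iteration 3:
  α = (-6 - (-3)·2.940) / (5) = 0.564
  β = (6 - (-1)·0.564) / (2) = 3.282

0.564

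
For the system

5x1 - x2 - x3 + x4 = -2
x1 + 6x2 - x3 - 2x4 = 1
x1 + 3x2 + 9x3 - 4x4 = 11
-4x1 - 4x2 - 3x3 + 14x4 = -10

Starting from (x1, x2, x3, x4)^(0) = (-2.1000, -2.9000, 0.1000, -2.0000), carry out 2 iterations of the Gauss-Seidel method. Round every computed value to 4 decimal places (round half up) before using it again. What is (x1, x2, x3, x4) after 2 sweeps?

(-0.1983, -0.0037, 0.8574, -0.5883)

Iteration 1:
  x1 = (-2 - (-1)·-2.9000 - (-1)·0.1000 - (1)·-2.0000) / (5) = -0.5600
  x2 = (1 - (1)·-0.5600 - (-1)·0.1000 - (-2)·-2.0000) / (6) = -0.3900
  x3 = (11 - (1)·-0.5600 - (3)·-0.3900 - (-4)·-2.0000) / (9) = 0.5256
  x4 = (-10 - (-4)·-0.5600 - (-4)·-0.3900 - (-3)·0.5256) / (14) = -0.8731
Iteration 2:
  x1 = (-2 - (-1)·-0.3900 - (-1)·0.5256 - (1)·-0.8731) / (5) = -0.1983
  x2 = (1 - (1)·-0.1983 - (-1)·0.5256 - (-2)·-0.8731) / (6) = -0.0037
  x3 = (11 - (1)·-0.1983 - (3)·-0.0037 - (-4)·-0.8731) / (9) = 0.8574
  x4 = (-10 - (-4)·-0.1983 - (-4)·-0.0037 - (-3)·0.8574) / (14) = -0.5883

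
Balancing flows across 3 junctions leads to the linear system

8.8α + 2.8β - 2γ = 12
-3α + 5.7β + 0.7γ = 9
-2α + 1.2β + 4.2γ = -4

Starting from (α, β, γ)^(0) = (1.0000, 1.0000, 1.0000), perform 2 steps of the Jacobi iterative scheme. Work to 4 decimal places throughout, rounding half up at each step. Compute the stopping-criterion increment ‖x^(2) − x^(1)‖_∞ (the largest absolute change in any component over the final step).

Iteration 1:
  α = (12 - (2.8)·1.0000 - (-2)·1.0000) / (8.8) = 1.2727
  β = (9 - (-3)·1.0000 - (0.7)·1.0000) / (5.7) = 1.9825
  γ = (-4 - (-2)·1.0000 - (1.2)·1.0000) / (4.2) = -0.7619
Iteration 2:
  α = (12 - (2.8)·1.9825 - (-2)·-0.7619) / (8.8) = 0.5597
  β = (9 - (-3)·1.2727 - (0.7)·-0.7619) / (5.7) = 2.3424
  γ = (-4 - (-2)·1.2727 - (1.2)·1.9825) / (4.2) = -0.9128
Change: (-0.7130, 0.3599, -0.1509) → max |·| = 0.7130

0.7130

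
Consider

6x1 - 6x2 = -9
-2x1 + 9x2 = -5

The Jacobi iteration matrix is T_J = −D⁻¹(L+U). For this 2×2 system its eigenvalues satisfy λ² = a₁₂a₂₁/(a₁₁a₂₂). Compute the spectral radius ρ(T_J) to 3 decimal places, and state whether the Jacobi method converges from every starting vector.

0.471

a₁₂a₂₁/(a₁₁a₂₂) = (-6)·(-2) / ((6)·(9)) = 0.222222
ρ = √|0.222222| = √0.222222 = 0.471
ρ < 1, so Jacobi converges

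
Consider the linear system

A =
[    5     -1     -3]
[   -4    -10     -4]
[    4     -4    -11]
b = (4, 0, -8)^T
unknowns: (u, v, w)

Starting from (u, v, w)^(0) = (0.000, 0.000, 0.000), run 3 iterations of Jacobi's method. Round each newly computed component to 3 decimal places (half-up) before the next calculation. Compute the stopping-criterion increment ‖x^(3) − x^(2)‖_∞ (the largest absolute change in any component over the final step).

Iteration 1:
  u = (4 - (-1)·0.000 - (-3)·0.000) / (5) = 0.800
  v = (0 - (-4)·0.000 - (-4)·0.000) / (-10) = 0.000
  w = (-8 - (4)·0.000 - (-4)·0.000) / (-11) = 0.727
Iteration 2:
  u = (4 - (-1)·0.000 - (-3)·0.727) / (5) = 1.236
  v = (0 - (-4)·0.800 - (-4)·0.727) / (-10) = -0.611
  w = (-8 - (4)·0.800 - (-4)·0.000) / (-11) = 1.018
Iteration 3:
  u = (4 - (-1)·-0.611 - (-3)·1.018) / (5) = 1.289
  v = (0 - (-4)·1.236 - (-4)·1.018) / (-10) = -0.902
  w = (-8 - (4)·1.236 - (-4)·-0.611) / (-11) = 1.399
Change: (0.053, -0.291, 0.381) → max |·| = 0.381

0.381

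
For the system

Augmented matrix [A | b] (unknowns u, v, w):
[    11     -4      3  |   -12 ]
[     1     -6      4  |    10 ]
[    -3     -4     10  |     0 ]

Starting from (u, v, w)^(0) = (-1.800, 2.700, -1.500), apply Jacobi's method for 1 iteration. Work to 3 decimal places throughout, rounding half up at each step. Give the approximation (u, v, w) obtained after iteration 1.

(0.300, -2.967, 0.540)

Iteration 1:
  u = (-12 - (-4)·2.700 - (3)·-1.500) / (11) = 0.300
  v = (10 - (1)·-1.800 - (4)·-1.500) / (-6) = -2.967
  w = (0 - (-3)·-1.800 - (-4)·2.700) / (10) = 0.540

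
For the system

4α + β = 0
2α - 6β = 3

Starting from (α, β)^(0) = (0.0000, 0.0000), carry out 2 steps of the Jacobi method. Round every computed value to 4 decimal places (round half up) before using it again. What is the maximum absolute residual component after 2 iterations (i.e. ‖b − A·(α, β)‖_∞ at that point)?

Iteration 1:
  α = (0 - (1)·0.0000) / (4) = 0.0000
  β = (3 - (2)·0.0000) / (-6) = -0.5000
Iteration 2:
  α = (0 - (1)·-0.5000) / (4) = 0.1250
  β = (3 - (2)·0.0000) / (-6) = -0.5000
Residual b − A·x = (0.0000, -0.2500); ∞-norm = 0.2500

0.2500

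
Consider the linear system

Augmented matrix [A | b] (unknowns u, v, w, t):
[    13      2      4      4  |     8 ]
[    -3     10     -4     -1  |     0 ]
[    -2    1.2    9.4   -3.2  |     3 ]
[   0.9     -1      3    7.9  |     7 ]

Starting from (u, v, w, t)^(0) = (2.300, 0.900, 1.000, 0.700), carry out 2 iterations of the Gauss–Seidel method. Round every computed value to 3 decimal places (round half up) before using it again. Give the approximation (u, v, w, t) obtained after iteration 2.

(0.160, 0.320, 0.572, 0.691)

Iteration 1:
  u = (8 - (2)·0.900 - (4)·1.000 - (4)·0.700) / (13) = -0.046
  v = (0 - (-3)·-0.046 - (-4)·1.000 - (-1)·0.700) / (10) = 0.456
  w = (3 - (-2)·-0.046 - (1.2)·0.456 - (-3.2)·0.700) / (9.4) = 0.489
  t = (7 - (0.9)·-0.046 - (-1)·0.456 - (3)·0.489) / (7.9) = 0.763
Iteration 2:
  u = (8 - (2)·0.456 - (4)·0.489 - (4)·0.763) / (13) = 0.160
  v = (0 - (-3)·0.160 - (-4)·0.489 - (-1)·0.763) / (10) = 0.320
  w = (3 - (-2)·0.160 - (1.2)·0.320 - (-3.2)·0.763) / (9.4) = 0.572
  t = (7 - (0.9)·0.160 - (-1)·0.320 - (3)·0.572) / (7.9) = 0.691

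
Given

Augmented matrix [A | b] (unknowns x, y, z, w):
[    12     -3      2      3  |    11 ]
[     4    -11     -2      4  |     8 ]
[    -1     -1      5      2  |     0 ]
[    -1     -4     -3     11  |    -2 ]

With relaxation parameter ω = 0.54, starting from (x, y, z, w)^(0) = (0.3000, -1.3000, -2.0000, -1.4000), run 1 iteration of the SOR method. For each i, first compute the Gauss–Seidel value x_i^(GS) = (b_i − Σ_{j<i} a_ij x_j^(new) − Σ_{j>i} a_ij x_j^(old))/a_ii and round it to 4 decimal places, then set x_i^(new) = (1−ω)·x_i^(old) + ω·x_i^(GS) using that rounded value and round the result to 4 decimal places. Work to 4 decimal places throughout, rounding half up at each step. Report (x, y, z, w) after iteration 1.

Iteration 1:
  x: GS value = (11 - (-3)·-1.3000 - (2)·-2.0000 - (3)·-1.4000) / (12) = 1.2750;  x ← (1−ω)·0.3000 + ω·1.2750 = 0.8265
  y: GS value = (8 - (4)·0.8265 - (-2)·-2.0000 - (4)·-1.4000) / (-11) = -0.5722;  y ← (1−ω)·-1.3000 + ω·-0.5722 = -0.9070
  z: GS value = (0 - (-1)·0.8265 - (-1)·-0.9070 - (2)·-1.4000) / (5) = 0.5439;  z ← (1−ω)·-2.0000 + ω·0.5439 = -0.6263
  w: GS value = (-2 - (-1)·0.8265 - (-4)·-0.9070 - (-3)·-0.6263) / (11) = -0.6073;  w ← (1−ω)·-1.4000 + ω·-0.6073 = -0.9719

(0.8265, -0.9070, -0.6263, -0.9719)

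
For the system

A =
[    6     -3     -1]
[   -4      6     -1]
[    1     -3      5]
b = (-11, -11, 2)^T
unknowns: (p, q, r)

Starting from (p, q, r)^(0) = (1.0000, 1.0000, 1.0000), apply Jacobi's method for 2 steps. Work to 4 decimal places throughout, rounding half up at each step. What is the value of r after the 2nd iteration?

Iteration 1:
  p = (-11 - (-3)·1.0000 - (-1)·1.0000) / (6) = -1.1667
  q = (-11 - (-4)·1.0000 - (-1)·1.0000) / (6) = -1.0000
  r = (2 - (1)·1.0000 - (-3)·1.0000) / (5) = 0.8000
Iteration 2:
  p = (-11 - (-3)·-1.0000 - (-1)·0.8000) / (6) = -2.2000
  q = (-11 - (-4)·-1.1667 - (-1)·0.8000) / (6) = -2.4778
  r = (2 - (1)·-1.1667 - (-3)·-1.0000) / (5) = 0.0333

0.0333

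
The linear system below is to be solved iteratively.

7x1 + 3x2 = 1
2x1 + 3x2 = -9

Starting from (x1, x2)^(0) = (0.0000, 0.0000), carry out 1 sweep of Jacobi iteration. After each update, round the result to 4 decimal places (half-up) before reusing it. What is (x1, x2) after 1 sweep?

(0.1429, -3.0000)

Iteration 1:
  x1 = (1 - (3)·0.0000) / (7) = 0.1429
  x2 = (-9 - (2)·0.0000) / (3) = -3.0000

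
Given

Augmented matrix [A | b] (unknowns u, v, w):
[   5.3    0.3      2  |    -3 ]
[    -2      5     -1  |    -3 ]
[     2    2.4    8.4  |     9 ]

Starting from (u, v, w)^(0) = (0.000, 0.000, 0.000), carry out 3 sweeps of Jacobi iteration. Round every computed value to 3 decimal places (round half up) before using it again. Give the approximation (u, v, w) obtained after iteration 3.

(-1.051, -0.699, 1.469)

Iteration 1:
  u = (-3 - (0.3)·0.000 - (2)·0.000) / (5.3) = -0.566
  v = (-3 - (-2)·0.000 - (-1)·0.000) / (5) = -0.600
  w = (9 - (2)·0.000 - (2.4)·0.000) / (8.4) = 1.071
Iteration 2:
  u = (-3 - (0.3)·-0.600 - (2)·1.071) / (5.3) = -0.936
  v = (-3 - (-2)·-0.566 - (-1)·1.071) / (5) = -0.612
  w = (9 - (2)·-0.566 - (2.4)·-0.600) / (8.4) = 1.378
Iteration 3:
  u = (-3 - (0.3)·-0.612 - (2)·1.378) / (5.3) = -1.051
  v = (-3 - (-2)·-0.936 - (-1)·1.378) / (5) = -0.699
  w = (9 - (2)·-0.936 - (2.4)·-0.612) / (8.4) = 1.469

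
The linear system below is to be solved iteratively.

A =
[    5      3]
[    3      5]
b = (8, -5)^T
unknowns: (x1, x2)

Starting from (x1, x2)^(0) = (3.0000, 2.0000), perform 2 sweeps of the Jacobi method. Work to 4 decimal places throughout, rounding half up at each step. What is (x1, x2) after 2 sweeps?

(3.2800, -1.2400)

Iteration 1:
  x1 = (8 - (3)·2.0000) / (5) = 0.4000
  x2 = (-5 - (3)·3.0000) / (5) = -2.8000
Iteration 2:
  x1 = (8 - (3)·-2.8000) / (5) = 3.2800
  x2 = (-5 - (3)·0.4000) / (5) = -1.2400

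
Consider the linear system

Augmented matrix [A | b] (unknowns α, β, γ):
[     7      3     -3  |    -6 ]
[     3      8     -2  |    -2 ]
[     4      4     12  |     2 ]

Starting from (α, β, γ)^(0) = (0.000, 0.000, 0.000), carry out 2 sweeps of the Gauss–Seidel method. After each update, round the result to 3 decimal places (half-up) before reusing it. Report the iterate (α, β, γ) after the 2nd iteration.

(-0.704, 0.121, 0.361)

Iteration 1:
  α = (-6 - (3)·0.000 - (-3)·0.000) / (7) = -0.857
  β = (-2 - (3)·-0.857 - (-2)·0.000) / (8) = 0.071
  γ = (2 - (4)·-0.857 - (4)·0.071) / (12) = 0.429
Iteration 2:
  α = (-6 - (3)·0.071 - (-3)·0.429) / (7) = -0.704
  β = (-2 - (3)·-0.704 - (-2)·0.429) / (8) = 0.121
  γ = (2 - (4)·-0.704 - (4)·0.121) / (12) = 0.361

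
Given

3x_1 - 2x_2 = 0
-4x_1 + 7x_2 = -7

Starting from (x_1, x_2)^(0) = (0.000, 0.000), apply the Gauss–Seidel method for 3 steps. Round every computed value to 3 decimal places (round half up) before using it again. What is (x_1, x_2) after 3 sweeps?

Iteration 1:
  x_1 = (0 - (-2)·0.000) / (3) = 0.000
  x_2 = (-7 - (-4)·0.000) / (7) = -1.000
Iteration 2:
  x_1 = (0 - (-2)·-1.000) / (3) = -0.667
  x_2 = (-7 - (-4)·-0.667) / (7) = -1.381
Iteration 3:
  x_1 = (0 - (-2)·-1.381) / (3) = -0.921
  x_2 = (-7 - (-4)·-0.921) / (7) = -1.526

(-0.921, -1.526)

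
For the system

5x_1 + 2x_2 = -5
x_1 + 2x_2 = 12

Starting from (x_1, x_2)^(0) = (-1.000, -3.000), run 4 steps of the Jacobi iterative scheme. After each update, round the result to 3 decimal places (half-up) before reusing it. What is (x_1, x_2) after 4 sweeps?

Iteration 1:
  x_1 = (-5 - (2)·-3.000) / (5) = 0.200
  x_2 = (12 - (1)·-1.000) / (2) = 6.500
Iteration 2:
  x_1 = (-5 - (2)·6.500) / (5) = -3.600
  x_2 = (12 - (1)·0.200) / (2) = 5.900
Iteration 3:
  x_1 = (-5 - (2)·5.900) / (5) = -3.360
  x_2 = (12 - (1)·-3.600) / (2) = 7.800
Iteration 4:
  x_1 = (-5 - (2)·7.800) / (5) = -4.120
  x_2 = (12 - (1)·-3.360) / (2) = 7.680

(-4.120, 7.680)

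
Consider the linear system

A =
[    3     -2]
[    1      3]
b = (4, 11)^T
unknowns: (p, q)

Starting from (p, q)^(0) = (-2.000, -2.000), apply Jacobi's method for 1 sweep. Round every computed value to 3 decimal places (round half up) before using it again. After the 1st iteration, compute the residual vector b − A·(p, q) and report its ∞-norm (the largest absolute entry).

Iteration 1:
  p = (4 - (-2)·-2.000) / (3) = 0.000
  q = (11 - (1)·-2.000) / (3) = 4.333
Residual b − A·x = (12.666, -1.999); ∞-norm = 12.666

12.666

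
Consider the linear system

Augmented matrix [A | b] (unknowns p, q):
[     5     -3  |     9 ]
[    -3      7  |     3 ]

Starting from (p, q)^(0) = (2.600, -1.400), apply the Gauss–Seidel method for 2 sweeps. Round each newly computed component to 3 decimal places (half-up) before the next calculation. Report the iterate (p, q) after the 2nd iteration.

Iteration 1:
  p = (9 - (-3)·-1.400) / (5) = 0.960
  q = (3 - (-3)·0.960) / (7) = 0.840
Iteration 2:
  p = (9 - (-3)·0.840) / (5) = 2.304
  q = (3 - (-3)·2.304) / (7) = 1.416

(2.304, 1.416)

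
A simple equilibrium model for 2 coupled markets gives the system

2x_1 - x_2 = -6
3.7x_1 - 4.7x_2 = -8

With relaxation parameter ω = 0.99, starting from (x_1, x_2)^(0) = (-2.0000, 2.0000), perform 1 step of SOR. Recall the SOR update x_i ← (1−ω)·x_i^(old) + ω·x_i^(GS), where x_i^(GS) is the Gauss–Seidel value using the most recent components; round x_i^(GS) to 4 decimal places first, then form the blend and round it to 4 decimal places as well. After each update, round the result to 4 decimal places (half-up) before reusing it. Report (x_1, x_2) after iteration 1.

Iteration 1:
  x_1: GS value = (-6 - (-1)·2.0000) / (2) = -2.0000;  x_1 ← (1−ω)·-2.0000 + ω·-2.0000 = -2.0000
  x_2: GS value = (-8 - (3.7)·-2.0000) / (-4.7) = 0.1277;  x_2 ← (1−ω)·2.0000 + ω·0.1277 = 0.1464

(-2.0000, 0.1464)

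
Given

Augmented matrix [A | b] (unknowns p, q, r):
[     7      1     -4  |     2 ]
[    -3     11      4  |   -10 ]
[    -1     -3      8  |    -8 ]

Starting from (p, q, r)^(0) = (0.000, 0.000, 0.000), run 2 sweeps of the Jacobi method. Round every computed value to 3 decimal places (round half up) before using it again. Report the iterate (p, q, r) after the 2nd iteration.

Iteration 1:
  p = (2 - (1)·0.000 - (-4)·0.000) / (7) = 0.286
  q = (-10 - (-3)·0.000 - (4)·0.000) / (11) = -0.909
  r = (-8 - (-1)·0.000 - (-3)·0.000) / (8) = -1.000
Iteration 2:
  p = (2 - (1)·-0.909 - (-4)·-1.000) / (7) = -0.156
  q = (-10 - (-3)·0.286 - (4)·-1.000) / (11) = -0.467
  r = (-8 - (-1)·0.286 - (-3)·-0.909) / (8) = -1.305

(-0.156, -0.467, -1.305)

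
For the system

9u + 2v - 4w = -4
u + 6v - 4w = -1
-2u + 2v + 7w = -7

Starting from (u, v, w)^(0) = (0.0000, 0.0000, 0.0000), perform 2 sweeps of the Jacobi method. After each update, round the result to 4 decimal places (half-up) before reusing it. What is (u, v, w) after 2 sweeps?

Iteration 1:
  u = (-4 - (2)·0.0000 - (-4)·0.0000) / (9) = -0.4444
  v = (-1 - (1)·0.0000 - (-4)·0.0000) / (6) = -0.1667
  w = (-7 - (-2)·0.0000 - (2)·0.0000) / (7) = -1.0000
Iteration 2:
  u = (-4 - (2)·-0.1667 - (-4)·-1.0000) / (9) = -0.8518
  v = (-1 - (1)·-0.4444 - (-4)·-1.0000) / (6) = -0.7593
  w = (-7 - (-2)·-0.4444 - (2)·-0.1667) / (7) = -1.0793

(-0.8518, -0.7593, -1.0793)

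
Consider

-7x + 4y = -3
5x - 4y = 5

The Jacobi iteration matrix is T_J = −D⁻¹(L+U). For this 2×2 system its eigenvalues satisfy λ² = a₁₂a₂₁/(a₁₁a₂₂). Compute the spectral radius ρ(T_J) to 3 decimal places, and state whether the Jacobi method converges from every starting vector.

0.845

a₁₂a₂₁/(a₁₁a₂₂) = (4)·(5) / ((-7)·(-4)) = 0.714286
ρ = √|0.714286| = √0.714286 = 0.845
ρ < 1, so Jacobi converges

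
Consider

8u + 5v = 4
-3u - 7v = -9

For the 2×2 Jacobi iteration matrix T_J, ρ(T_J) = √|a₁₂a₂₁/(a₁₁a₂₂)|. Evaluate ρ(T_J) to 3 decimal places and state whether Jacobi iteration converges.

a₁₂a₂₁/(a₁₁a₂₂) = (5)·(-3) / ((8)·(-7)) = 0.267857
ρ = √|0.267857| = √0.267857 = 0.518
ρ < 1, so Jacobi converges

0.518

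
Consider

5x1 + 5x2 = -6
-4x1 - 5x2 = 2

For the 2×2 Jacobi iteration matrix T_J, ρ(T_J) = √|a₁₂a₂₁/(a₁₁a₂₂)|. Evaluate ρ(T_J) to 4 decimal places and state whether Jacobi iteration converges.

0.8944

a₁₂a₂₁/(a₁₁a₂₂) = (5)·(-4) / ((5)·(-5)) = 0.800000
ρ = √|0.800000| = √0.800000 = 0.8944
ρ < 1, so Jacobi converges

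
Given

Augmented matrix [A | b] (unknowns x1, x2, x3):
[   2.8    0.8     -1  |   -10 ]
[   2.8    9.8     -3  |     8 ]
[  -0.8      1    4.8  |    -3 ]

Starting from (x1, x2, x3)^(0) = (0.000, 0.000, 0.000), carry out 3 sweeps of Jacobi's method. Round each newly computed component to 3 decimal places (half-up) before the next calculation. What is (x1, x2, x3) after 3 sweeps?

Iteration 1:
  x1 = (-10 - (0.8)·0.000 - (-1)·0.000) / (2.8) = -3.571
  x2 = (8 - (2.8)·0.000 - (-3)·0.000) / (9.8) = 0.816
  x3 = (-3 - (-0.8)·0.000 - (1)·0.000) / (4.8) = -0.625
Iteration 2:
  x1 = (-10 - (0.8)·0.816 - (-1)·-0.625) / (2.8) = -4.028
  x2 = (8 - (2.8)·-3.571 - (-3)·-0.625) / (9.8) = 1.645
  x3 = (-3 - (-0.8)·-3.571 - (1)·0.816) / (4.8) = -1.390
Iteration 3:
  x1 = (-10 - (0.8)·1.645 - (-1)·-1.390) / (2.8) = -4.538
  x2 = (8 - (2.8)·-4.028 - (-3)·-1.390) / (9.8) = 1.542
  x3 = (-3 - (-0.8)·-4.028 - (1)·1.645) / (4.8) = -1.639

(-4.538, 1.542, -1.639)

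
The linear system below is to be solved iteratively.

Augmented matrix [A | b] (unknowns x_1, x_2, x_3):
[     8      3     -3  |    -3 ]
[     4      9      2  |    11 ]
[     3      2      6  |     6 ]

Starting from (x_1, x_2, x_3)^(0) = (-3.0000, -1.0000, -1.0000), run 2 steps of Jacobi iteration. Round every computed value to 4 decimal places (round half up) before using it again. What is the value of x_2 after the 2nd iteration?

Iteration 1:
  x_1 = (-3 - (3)·-1.0000 - (-3)·-1.0000) / (8) = -0.3750
  x_2 = (11 - (4)·-3.0000 - (2)·-1.0000) / (9) = 2.7778
  x_3 = (6 - (3)·-3.0000 - (2)·-1.0000) / (6) = 2.8333
Iteration 2:
  x_1 = (-3 - (3)·2.7778 - (-3)·2.8333) / (8) = -0.3542
  x_2 = (11 - (4)·-0.3750 - (2)·2.8333) / (9) = 0.7593
  x_3 = (6 - (3)·-0.3750 - (2)·2.7778) / (6) = 0.2616

0.7593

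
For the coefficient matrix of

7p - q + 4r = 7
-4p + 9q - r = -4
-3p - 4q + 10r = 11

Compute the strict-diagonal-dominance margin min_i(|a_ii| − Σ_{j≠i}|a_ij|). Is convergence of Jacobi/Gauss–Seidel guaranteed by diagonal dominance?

2

row 1: |7| − (1+4) = 2
row 2: |9| − (4+1) = 4
row 3: |10| − (3+4) = 3
minimum over rows = 2 → strictly diagonally dominant (convergence guaranteed)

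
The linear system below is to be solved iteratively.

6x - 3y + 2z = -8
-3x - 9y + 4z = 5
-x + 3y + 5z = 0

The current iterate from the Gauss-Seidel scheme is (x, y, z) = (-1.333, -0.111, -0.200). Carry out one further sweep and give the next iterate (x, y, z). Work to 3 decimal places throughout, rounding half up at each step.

(-1.322, -0.204, -0.142)

One sweep:
  x = (-8 - (-3)·-0.111 - (2)·-0.200) / (6) = -1.322
  y = (5 - (-3)·-1.322 - (4)·-0.200) / (-9) = -0.204
  z = (0 - (-1)·-1.322 - (3)·-0.204) / (5) = -0.142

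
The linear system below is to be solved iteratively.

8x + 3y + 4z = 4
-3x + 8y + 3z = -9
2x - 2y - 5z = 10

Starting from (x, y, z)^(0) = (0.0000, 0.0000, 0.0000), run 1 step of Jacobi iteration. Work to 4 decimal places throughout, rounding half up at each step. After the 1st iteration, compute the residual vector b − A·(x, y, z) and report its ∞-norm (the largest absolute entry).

Iteration 1:
  x = (4 - (3)·0.0000 - (4)·0.0000) / (8) = 0.5000
  y = (-9 - (-3)·0.0000 - (3)·0.0000) / (8) = -1.1250
  z = (10 - (2)·0.0000 - (-2)·0.0000) / (-5) = -2.0000
Residual b − A·x = (11.3750, 7.5000, -3.2500); ∞-norm = 11.3750

11.3750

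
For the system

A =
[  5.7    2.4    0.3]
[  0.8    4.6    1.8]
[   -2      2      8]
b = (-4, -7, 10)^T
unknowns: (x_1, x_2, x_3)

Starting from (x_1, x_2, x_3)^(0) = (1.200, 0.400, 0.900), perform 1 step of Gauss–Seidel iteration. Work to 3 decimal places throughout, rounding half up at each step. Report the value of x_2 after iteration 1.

Iteration 1:
  x_1 = (-4 - (2.4)·0.400 - (0.3)·0.900) / (5.7) = -0.918
  x_2 = (-7 - (0.8)·-0.918 - (1.8)·0.900) / (4.6) = -1.714
  x_3 = (10 - (-2)·-0.918 - (2)·-1.714) / (8) = 1.449

-1.714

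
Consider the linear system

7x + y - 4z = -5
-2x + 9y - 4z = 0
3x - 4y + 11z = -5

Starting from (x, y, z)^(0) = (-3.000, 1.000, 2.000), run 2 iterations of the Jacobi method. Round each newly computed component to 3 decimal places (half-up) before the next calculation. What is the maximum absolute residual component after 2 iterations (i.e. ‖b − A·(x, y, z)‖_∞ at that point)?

5.953

Iteration 1:
  x = (-5 - (1)·1.000 - (-4)·2.000) / (7) = 0.286
  y = (0 - (-2)·-3.000 - (-4)·2.000) / (9) = 0.222
  z = (-5 - (3)·-3.000 - (-4)·1.000) / (11) = 0.727
Iteration 2:
  x = (-5 - (1)·0.222 - (-4)·0.727) / (7) = -0.331
  y = (0 - (-2)·0.286 - (-4)·0.727) / (9) = 0.387
  z = (-5 - (3)·0.286 - (-4)·0.222) / (11) = -0.452
Residual b − A·x = (-4.878, -5.953, 2.513); ∞-norm = 5.953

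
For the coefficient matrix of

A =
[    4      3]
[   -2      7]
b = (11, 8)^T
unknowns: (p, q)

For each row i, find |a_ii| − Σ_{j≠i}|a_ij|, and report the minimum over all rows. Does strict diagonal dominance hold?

row 1: |4| − (3) = 1
row 2: |7| − (2) = 5
minimum over rows = 1 → strictly diagonally dominant (convergence guaranteed)

1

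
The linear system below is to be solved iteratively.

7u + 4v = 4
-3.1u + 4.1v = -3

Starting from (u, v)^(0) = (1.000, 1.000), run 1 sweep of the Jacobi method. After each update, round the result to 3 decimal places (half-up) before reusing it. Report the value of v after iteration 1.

Iteration 1:
  u = (4 - (4)·1.000) / (7) = 0.000
  v = (-3 - (-3.1)·1.000) / (4.1) = 0.024

0.024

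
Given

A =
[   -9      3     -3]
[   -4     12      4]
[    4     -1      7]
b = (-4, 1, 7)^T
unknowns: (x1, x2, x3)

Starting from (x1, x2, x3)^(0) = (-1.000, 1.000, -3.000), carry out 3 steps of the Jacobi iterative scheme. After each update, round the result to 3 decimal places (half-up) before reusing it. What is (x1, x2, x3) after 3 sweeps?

(0.449, 0.094, 0.945)

Iteration 1:
  x1 = (-4 - (3)·1.000 - (-3)·-3.000) / (-9) = 1.778
  x2 = (1 - (-4)·-1.000 - (4)·-3.000) / (12) = 0.750
  x3 = (7 - (4)·-1.000 - (-1)·1.000) / (7) = 1.714
Iteration 2:
  x1 = (-4 - (3)·0.750 - (-3)·1.714) / (-9) = 0.123
  x2 = (1 - (-4)·1.778 - (4)·1.714) / (12) = 0.105
  x3 = (7 - (4)·1.778 - (-1)·0.750) / (7) = 0.091
Iteration 3:
  x1 = (-4 - (3)·0.105 - (-3)·0.091) / (-9) = 0.449
  x2 = (1 - (-4)·0.123 - (4)·0.091) / (12) = 0.094
  x3 = (7 - (4)·0.123 - (-1)·0.105) / (7) = 0.945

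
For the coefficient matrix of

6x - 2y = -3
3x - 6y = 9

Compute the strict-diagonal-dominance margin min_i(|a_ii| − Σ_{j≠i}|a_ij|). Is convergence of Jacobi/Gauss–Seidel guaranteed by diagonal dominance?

3

row 1: |6| − (2) = 4
row 2: |-6| − (3) = 3
minimum over rows = 3 → strictly diagonally dominant (convergence guaranteed)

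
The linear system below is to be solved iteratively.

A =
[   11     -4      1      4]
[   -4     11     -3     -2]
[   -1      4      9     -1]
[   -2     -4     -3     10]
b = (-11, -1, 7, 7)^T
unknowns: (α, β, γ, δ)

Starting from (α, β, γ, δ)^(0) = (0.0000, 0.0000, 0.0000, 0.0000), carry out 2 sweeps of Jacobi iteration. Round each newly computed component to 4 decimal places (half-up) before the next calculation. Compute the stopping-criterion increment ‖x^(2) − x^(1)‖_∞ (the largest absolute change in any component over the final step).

0.3583

Iteration 1:
  α = (-11 - (-4)·0.0000 - (1)·0.0000 - (4)·0.0000) / (11) = -1.0000
  β = (-1 - (-4)·0.0000 - (-3)·0.0000 - (-2)·0.0000) / (11) = -0.0909
  γ = (7 - (-1)·0.0000 - (4)·0.0000 - (-1)·0.0000) / (9) = 0.7778
  δ = (7 - (-2)·0.0000 - (-4)·0.0000 - (-3)·0.0000) / (10) = 0.7000
Iteration 2:
  α = (-11 - (-4)·-0.0909 - (1)·0.7778 - (4)·0.7000) / (11) = -1.3583
  β = (-1 - (-4)·-1.0000 - (-3)·0.7778 - (-2)·0.7000) / (11) = -0.1151
  γ = (7 - (-1)·-1.0000 - (4)·-0.0909 - (-1)·0.7000) / (9) = 0.7848
  δ = (7 - (-2)·-1.0000 - (-4)·-0.0909 - (-3)·0.7778) / (10) = 0.6970
Change: (-0.3583, -0.0242, 0.0070, -0.0030) → max |·| = 0.3583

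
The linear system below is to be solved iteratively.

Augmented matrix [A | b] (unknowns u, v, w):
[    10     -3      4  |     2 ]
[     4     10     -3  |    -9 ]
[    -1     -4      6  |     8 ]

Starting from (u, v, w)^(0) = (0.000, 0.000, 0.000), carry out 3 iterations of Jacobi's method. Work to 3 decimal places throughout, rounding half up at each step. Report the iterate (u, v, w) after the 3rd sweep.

Iteration 1:
  u = (2 - (-3)·0.000 - (4)·0.000) / (10) = 0.200
  v = (-9 - (4)·0.000 - (-3)·0.000) / (10) = -0.900
  w = (8 - (-1)·0.000 - (-4)·0.000) / (6) = 1.333
Iteration 2:
  u = (2 - (-3)·-0.900 - (4)·1.333) / (10) = -0.603
  v = (-9 - (4)·0.200 - (-3)·1.333) / (10) = -0.580
  w = (8 - (-1)·0.200 - (-4)·-0.900) / (6) = 0.767
Iteration 3:
  u = (2 - (-3)·-0.580 - (4)·0.767) / (10) = -0.281
  v = (-9 - (4)·-0.603 - (-3)·0.767) / (10) = -0.429
  w = (8 - (-1)·-0.603 - (-4)·-0.580) / (6) = 0.846

(-0.281, -0.429, 0.846)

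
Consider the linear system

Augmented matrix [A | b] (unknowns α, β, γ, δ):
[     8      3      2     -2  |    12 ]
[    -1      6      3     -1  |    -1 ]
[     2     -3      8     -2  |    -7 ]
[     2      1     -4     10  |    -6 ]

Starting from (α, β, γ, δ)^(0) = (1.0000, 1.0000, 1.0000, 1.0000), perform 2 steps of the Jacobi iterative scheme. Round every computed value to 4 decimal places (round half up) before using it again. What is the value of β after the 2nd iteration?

Iteration 1:
  α = (12 - (3)·1.0000 - (2)·1.0000 - (-2)·1.0000) / (8) = 1.1250
  β = (-1 - (-1)·1.0000 - (3)·1.0000 - (-1)·1.0000) / (6) = -0.3333
  γ = (-7 - (2)·1.0000 - (-3)·1.0000 - (-2)·1.0000) / (8) = -0.5000
  δ = (-6 - (2)·1.0000 - (1)·1.0000 - (-4)·1.0000) / (10) = -0.5000
Iteration 2:
  α = (12 - (3)·-0.3333 - (2)·-0.5000 - (-2)·-0.5000) / (8) = 1.6250
  β = (-1 - (-1)·1.1250 - (3)·-0.5000 - (-1)·-0.5000) / (6) = 0.1875
  γ = (-7 - (2)·1.1250 - (-3)·-0.3333 - (-2)·-0.5000) / (8) = -1.4062
  δ = (-6 - (2)·1.1250 - (1)·-0.3333 - (-4)·-0.5000) / (10) = -0.9917

0.1875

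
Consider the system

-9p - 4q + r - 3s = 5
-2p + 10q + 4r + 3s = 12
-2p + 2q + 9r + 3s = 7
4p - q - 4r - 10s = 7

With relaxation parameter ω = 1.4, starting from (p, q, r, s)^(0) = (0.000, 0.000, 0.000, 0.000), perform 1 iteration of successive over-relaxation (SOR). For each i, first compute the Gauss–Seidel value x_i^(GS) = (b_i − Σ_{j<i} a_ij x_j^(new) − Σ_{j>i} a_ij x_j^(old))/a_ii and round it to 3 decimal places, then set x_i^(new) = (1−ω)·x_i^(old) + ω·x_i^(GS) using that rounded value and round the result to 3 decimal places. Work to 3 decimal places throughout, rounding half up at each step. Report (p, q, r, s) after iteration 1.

Iteration 1:
  p: GS value = (5 - (-4)·0.000 - (1)·0.000 - (-3)·0.000) / (-9) = -0.556;  p ← (1−ω)·0.000 + ω·-0.556 = -0.778
  q: GS value = (12 - (-2)·-0.778 - (4)·0.000 - (3)·0.000) / (10) = 1.044;  q ← (1−ω)·0.000 + ω·1.044 = 1.462
  r: GS value = (7 - (-2)·-0.778 - (2)·1.462 - (3)·0.000) / (9) = 0.280;  r ← (1−ω)·0.000 + ω·0.280 = 0.392
  s: GS value = (7 - (4)·-0.778 - (-1)·1.462 - (-4)·0.392) / (-10) = -1.314;  s ← (1−ω)·0.000 + ω·-1.314 = -1.840

(-0.778, 1.462, 0.392, -1.840)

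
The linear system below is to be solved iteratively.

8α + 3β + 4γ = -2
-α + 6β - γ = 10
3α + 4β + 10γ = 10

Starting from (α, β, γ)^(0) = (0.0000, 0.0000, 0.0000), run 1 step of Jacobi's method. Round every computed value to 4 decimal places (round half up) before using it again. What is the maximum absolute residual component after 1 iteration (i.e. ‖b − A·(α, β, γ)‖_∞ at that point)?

9.0001

Iteration 1:
  α = (-2 - (3)·0.0000 - (4)·0.0000) / (8) = -0.2500
  β = (10 - (-1)·0.0000 - (-1)·0.0000) / (6) = 1.6667
  γ = (10 - (3)·0.0000 - (4)·0.0000) / (10) = 1.0000
Residual b − A·x = (-9.0001, 0.7498, -5.9168); ∞-norm = 9.0001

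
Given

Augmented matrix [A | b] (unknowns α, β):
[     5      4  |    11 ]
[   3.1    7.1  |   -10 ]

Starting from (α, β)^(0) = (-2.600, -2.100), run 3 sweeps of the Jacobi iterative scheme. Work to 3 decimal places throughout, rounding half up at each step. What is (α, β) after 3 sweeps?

(4.682, -2.464)

Iteration 1:
  α = (11 - (4)·-2.100) / (5) = 3.880
  β = (-10 - (3.1)·-2.600) / (7.1) = -0.273
Iteration 2:
  α = (11 - (4)·-0.273) / (5) = 2.418
  β = (-10 - (3.1)·3.880) / (7.1) = -3.103
Iteration 3:
  α = (11 - (4)·-3.103) / (5) = 4.682
  β = (-10 - (3.1)·2.418) / (7.1) = -2.464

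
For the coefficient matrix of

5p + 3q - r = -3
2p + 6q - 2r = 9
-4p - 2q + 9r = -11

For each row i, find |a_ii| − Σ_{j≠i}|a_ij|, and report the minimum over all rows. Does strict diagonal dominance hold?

row 1: |5| − (3+1) = 1
row 2: |6| − (2+2) = 2
row 3: |9| − (4+2) = 3
minimum over rows = 1 → strictly diagonally dominant (convergence guaranteed)

1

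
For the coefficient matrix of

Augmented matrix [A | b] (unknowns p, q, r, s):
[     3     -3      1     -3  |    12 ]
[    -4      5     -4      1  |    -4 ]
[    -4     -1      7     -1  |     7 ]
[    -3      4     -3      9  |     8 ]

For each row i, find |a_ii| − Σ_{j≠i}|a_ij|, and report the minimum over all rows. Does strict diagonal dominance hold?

row 1: |3| − (3+1+3) = -4
row 2: |5| − (4+4+1) = -4
row 3: |7| − (4+1+1) = 1
row 4: |9| − (3+4+3) = -1
minimum over rows = -4 → not strictly diagonally dominant

-4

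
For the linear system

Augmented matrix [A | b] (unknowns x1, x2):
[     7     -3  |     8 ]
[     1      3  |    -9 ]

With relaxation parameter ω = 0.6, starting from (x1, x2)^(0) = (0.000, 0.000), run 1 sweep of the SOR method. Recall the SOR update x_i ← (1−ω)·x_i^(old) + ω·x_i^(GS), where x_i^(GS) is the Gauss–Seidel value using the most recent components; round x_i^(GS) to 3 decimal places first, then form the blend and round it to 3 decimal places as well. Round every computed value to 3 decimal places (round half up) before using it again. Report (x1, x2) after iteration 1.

(0.686, -1.937)

Iteration 1:
  x1: GS value = (8 - (-3)·0.000) / (7) = 1.143;  x1 ← (1−ω)·0.000 + ω·1.143 = 0.686
  x2: GS value = (-9 - (1)·0.686) / (3) = -3.229;  x2 ← (1−ω)·0.000 + ω·-3.229 = -1.937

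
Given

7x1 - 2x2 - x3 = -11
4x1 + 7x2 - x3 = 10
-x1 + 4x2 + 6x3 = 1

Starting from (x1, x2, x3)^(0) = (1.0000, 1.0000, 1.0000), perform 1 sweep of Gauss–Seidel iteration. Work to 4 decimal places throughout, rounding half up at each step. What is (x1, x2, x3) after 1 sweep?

Iteration 1:
  x1 = (-11 - (-2)·1.0000 - (-1)·1.0000) / (7) = -1.1429
  x2 = (10 - (4)·-1.1429 - (-1)·1.0000) / (7) = 2.2245
  x3 = (1 - (-1)·-1.1429 - (4)·2.2245) / (6) = -1.5068

(-1.1429, 2.2245, -1.5068)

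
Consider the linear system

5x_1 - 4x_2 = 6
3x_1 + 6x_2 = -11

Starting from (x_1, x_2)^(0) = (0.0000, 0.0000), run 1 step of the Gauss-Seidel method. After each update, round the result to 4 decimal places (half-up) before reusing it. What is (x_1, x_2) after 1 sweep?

Iteration 1:
  x_1 = (6 - (-4)·0.0000) / (5) = 1.2000
  x_2 = (-11 - (3)·1.2000) / (6) = -2.4333

(1.2000, -2.4333)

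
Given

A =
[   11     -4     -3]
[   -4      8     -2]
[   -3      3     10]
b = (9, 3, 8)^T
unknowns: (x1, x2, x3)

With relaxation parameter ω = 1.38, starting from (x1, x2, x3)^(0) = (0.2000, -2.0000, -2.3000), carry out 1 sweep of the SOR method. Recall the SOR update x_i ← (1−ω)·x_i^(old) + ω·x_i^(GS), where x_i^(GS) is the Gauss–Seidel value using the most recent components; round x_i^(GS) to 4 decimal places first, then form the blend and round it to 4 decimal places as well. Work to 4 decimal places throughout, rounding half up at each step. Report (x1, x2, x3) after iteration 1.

Iteration 1:
  x1: GS value = (9 - (-4)·-2.0000 - (-3)·-2.3000) / (11) = -0.5364;  x1 ← (1−ω)·0.2000 + ω·-0.5364 = -0.8162
  x2: GS value = (3 - (-4)·-0.8162 - (-2)·-2.3000) / (8) = -0.6081;  x2 ← (1−ω)·-2.0000 + ω·-0.6081 = -0.0792
  x3: GS value = (8 - (-3)·-0.8162 - (3)·-0.0792) / (10) = 0.5789;  x3 ← (1−ω)·-2.3000 + ω·0.5789 = 1.6729

(-0.8162, -0.0792, 1.6729)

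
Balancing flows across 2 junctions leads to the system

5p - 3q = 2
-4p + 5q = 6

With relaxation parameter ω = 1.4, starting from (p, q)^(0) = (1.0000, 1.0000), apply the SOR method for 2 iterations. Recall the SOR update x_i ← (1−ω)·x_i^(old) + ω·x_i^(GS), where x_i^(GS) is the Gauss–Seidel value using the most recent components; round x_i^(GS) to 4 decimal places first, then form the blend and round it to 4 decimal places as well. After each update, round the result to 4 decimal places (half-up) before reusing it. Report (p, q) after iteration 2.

Iteration 1:
  p: GS value = (2 - (-3)·1.0000) / (5) = 1.0000;  p ← (1−ω)·1.0000 + ω·1.0000 = 1.0000
  q: GS value = (6 - (-4)·1.0000) / (5) = 2.0000;  q ← (1−ω)·1.0000 + ω·2.0000 = 2.4000
Iteration 2:
  p: GS value = (2 - (-3)·2.4000) / (5) = 1.8400;  p ← (1−ω)·1.0000 + ω·1.8400 = 2.1760
  q: GS value = (6 - (-4)·2.1760) / (5) = 2.9408;  q ← (1−ω)·2.4000 + ω·2.9408 = 3.1571

(2.1760, 3.1571)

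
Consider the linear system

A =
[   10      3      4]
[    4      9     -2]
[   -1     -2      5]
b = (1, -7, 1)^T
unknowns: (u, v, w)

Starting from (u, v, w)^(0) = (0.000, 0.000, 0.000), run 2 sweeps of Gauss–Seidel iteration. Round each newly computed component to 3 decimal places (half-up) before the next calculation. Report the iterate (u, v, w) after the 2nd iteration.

Iteration 1:
  u = (1 - (3)·0.000 - (4)·0.000) / (10) = 0.100
  v = (-7 - (4)·0.100 - (-2)·0.000) / (9) = -0.822
  w = (1 - (-1)·0.100 - (-2)·-0.822) / (5) = -0.109
Iteration 2:
  u = (1 - (3)·-0.822 - (4)·-0.109) / (10) = 0.390
  v = (-7 - (4)·0.390 - (-2)·-0.109) / (9) = -0.975
  w = (1 - (-1)·0.390 - (-2)·-0.975) / (5) = -0.112

(0.390, -0.975, -0.112)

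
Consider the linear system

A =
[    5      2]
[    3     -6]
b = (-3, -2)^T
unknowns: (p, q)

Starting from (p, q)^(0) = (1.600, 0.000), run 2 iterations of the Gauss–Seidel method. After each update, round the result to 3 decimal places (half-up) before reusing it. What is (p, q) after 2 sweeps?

Iteration 1:
  p = (-3 - (2)·0.000) / (5) = -0.600
  q = (-2 - (3)·-0.600) / (-6) = 0.033
Iteration 2:
  p = (-3 - (2)·0.033) / (5) = -0.613
  q = (-2 - (3)·-0.613) / (-6) = 0.027

(-0.613, 0.027)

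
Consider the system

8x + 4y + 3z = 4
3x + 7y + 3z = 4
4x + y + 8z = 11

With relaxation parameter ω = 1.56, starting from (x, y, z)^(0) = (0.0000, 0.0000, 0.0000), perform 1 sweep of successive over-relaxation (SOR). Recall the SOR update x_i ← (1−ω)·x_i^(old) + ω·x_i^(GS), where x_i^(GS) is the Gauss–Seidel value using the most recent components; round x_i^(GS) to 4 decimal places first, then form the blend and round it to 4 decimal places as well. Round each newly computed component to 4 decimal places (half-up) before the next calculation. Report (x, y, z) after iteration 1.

(0.7800, 0.3699, 1.4645)

Iteration 1:
  x: GS value = (4 - (4)·0.0000 - (3)·0.0000) / (8) = 0.5000;  x ← (1−ω)·0.0000 + ω·0.5000 = 0.7800
  y: GS value = (4 - (3)·0.7800 - (3)·0.0000) / (7) = 0.2371;  y ← (1−ω)·0.0000 + ω·0.2371 = 0.3699
  z: GS value = (11 - (4)·0.7800 - (1)·0.3699) / (8) = 0.9388;  z ← (1−ω)·0.0000 + ω·0.9388 = 1.4645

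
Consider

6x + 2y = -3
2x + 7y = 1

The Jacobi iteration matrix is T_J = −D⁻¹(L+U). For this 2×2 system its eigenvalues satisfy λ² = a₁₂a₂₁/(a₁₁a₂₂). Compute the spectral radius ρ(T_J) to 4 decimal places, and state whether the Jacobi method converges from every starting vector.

0.3086

a₁₂a₂₁/(a₁₁a₂₂) = (2)·(2) / ((6)·(7)) = 0.095238
ρ = √|0.095238| = √0.095238 = 0.3086
ρ < 1, so Jacobi converges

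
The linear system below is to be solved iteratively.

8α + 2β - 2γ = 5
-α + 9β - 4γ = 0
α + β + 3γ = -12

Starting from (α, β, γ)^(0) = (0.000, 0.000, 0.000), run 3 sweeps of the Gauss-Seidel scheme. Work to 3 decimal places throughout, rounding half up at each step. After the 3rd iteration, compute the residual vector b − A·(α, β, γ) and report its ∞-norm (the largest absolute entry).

Iteration 1:
  α = (5 - (2)·0.000 - (-2)·0.000) / (8) = 0.625
  β = (0 - (-1)·0.625 - (-4)·0.000) / (9) = 0.069
  γ = (-12 - (1)·0.625 - (1)·0.069) / (3) = -4.231
Iteration 2:
  α = (5 - (2)·0.069 - (-2)·-4.231) / (8) = -0.450
  β = (0 - (-1)·-0.450 - (-4)·-4.231) / (9) = -1.930
  γ = (-12 - (1)·-0.450 - (1)·-1.930) / (3) = -3.207
Iteration 3:
  α = (5 - (2)·-1.930 - (-2)·-3.207) / (8) = 0.306
  β = (0 - (-1)·0.306 - (-4)·-3.207) / (9) = -1.391
  γ = (-12 - (1)·0.306 - (1)·-1.391) / (3) = -3.638
Residual b − A·x = (-1.942, -1.727, -0.001); ∞-norm = 1.942

1.942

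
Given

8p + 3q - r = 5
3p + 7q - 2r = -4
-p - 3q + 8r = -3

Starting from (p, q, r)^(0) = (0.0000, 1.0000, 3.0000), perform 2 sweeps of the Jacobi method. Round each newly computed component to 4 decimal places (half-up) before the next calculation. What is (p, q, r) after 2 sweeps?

(0.5179, -0.8393, -0.1897)

Iteration 1:
  p = (5 - (3)·1.0000 - (-1)·3.0000) / (8) = 0.6250
  q = (-4 - (3)·0.0000 - (-2)·3.0000) / (7) = 0.2857
  r = (-3 - (-1)·0.0000 - (-3)·1.0000) / (8) = 0.0000
Iteration 2:
  p = (5 - (3)·0.2857 - (-1)·0.0000) / (8) = 0.5179
  q = (-4 - (3)·0.6250 - (-2)·0.0000) / (7) = -0.8393
  r = (-3 - (-1)·0.6250 - (-3)·0.2857) / (8) = -0.1897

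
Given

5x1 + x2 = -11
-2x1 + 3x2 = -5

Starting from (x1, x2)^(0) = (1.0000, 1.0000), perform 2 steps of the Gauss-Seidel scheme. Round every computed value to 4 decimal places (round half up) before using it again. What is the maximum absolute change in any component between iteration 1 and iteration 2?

0.8533

Iteration 1:
  x1 = (-11 - (1)·1.0000) / (5) = -2.4000
  x2 = (-5 - (-2)·-2.4000) / (3) = -3.2667
Iteration 2:
  x1 = (-11 - (1)·-3.2667) / (5) = -1.5467
  x2 = (-5 - (-2)·-1.5467) / (3) = -2.6978
Change: (0.8533, 0.5689) → max |·| = 0.8533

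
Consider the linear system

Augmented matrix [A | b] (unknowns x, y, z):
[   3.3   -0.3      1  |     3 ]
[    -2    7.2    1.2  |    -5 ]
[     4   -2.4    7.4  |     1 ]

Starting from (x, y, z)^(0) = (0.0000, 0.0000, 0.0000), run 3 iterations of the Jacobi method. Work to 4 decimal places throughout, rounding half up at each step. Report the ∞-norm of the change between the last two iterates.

0.2381

Iteration 1:
  x = (3 - (-0.3)·0.0000 - (1)·0.0000) / (3.3) = 0.9091
  y = (-5 - (-2)·0.0000 - (1.2)·0.0000) / (7.2) = -0.6944
  z = (1 - (4)·0.0000 - (-2.4)·0.0000) / (7.4) = 0.1351
Iteration 2:
  x = (3 - (-0.3)·-0.6944 - (1)·0.1351) / (3.3) = 0.8050
  y = (-5 - (-2)·0.9091 - (1.2)·0.1351) / (7.2) = -0.4644
  z = (1 - (4)·0.9091 - (-2.4)·-0.6944) / (7.4) = -0.5815
Iteration 3:
  x = (3 - (-0.3)·-0.4644 - (1)·-0.5815) / (3.3) = 1.0431
  y = (-5 - (-2)·0.8050 - (1.2)·-0.5815) / (7.2) = -0.3739
  z = (1 - (4)·0.8050 - (-2.4)·-0.4644) / (7.4) = -0.4506
Change: (0.2381, 0.0905, 0.1309) → max |·| = 0.2381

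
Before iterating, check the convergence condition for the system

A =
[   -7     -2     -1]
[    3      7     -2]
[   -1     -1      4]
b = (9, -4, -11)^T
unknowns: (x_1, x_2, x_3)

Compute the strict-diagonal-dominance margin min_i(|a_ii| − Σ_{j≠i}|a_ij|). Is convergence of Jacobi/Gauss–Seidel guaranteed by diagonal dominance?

2

row 1: |-7| − (2+1) = 4
row 2: |7| − (3+2) = 2
row 3: |4| − (1+1) = 2
minimum over rows = 2 → strictly diagonally dominant (convergence guaranteed)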